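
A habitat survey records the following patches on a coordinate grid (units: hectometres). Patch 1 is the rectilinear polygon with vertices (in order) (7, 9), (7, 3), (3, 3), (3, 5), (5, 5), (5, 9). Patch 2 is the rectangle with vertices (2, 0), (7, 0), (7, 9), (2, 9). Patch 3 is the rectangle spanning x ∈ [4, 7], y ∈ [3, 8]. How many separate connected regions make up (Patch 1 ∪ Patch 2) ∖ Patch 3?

(Patch 1 ∪ Patch 2) ∖ Patch 3 is a single connected region.

1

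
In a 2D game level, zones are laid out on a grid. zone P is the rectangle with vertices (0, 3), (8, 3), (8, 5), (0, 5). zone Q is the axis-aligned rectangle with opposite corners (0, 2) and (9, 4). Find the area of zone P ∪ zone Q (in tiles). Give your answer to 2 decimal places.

By inclusion–exclusion:
Individual areas: |zone P| = 16, |zone Q| = 18.
|zone P∩zone Q|: x∈[0,8], y∈[3,4] → 8·1 = 8.
|zone P ∪ zone Q| = 34 − 8 = 26.00.

26.00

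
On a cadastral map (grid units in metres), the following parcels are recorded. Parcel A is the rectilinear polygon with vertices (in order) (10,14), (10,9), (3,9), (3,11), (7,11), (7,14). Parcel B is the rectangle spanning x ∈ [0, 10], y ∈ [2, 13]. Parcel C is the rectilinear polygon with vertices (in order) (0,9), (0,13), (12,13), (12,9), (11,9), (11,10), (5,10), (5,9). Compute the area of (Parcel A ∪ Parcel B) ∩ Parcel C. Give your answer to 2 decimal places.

The region (Parcel A ∪ Parcel B) ∩ Parcel C is the polygon with vertices (10,10), (5,10), (5,9), (0,9), (0,13), (7,13), (10,13).
By the shoelace formula its area is 35.00.

35.00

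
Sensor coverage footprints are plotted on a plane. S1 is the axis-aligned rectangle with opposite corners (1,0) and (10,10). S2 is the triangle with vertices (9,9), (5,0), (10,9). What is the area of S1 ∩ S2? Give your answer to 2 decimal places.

4.50

The intersection is the polygon with vertices (9,9), (10,9), (5,0).
By the shoelace formula its area is 4.50.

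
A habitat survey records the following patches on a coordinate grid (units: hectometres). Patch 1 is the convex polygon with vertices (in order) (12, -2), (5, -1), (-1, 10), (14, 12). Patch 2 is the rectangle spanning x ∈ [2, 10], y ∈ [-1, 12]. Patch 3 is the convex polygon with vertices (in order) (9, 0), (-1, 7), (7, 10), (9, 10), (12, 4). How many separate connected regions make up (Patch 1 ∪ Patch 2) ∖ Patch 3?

(Patch 1 ∪ Patch 2) ∖ Patch 3 is a single connected region.

1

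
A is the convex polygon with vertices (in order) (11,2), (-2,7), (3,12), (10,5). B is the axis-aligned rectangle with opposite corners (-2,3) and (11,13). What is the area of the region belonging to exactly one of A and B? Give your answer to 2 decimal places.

80.27

|A| = 52, |B| = 130, |A∩B| = 50.8667.
|A △ B| = |A| + |B| − 2·|A∩B| = 52 + 130 − 101.7333 = 80.27.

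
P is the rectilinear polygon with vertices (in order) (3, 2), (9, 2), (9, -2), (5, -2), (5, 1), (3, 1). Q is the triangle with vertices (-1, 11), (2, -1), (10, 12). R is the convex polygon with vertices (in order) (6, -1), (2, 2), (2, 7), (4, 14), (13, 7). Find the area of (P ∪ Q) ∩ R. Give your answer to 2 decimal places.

49.93

|P ∪ Q| = 84.9615.
|(P ∪ Q) ∩ R| = 49.93.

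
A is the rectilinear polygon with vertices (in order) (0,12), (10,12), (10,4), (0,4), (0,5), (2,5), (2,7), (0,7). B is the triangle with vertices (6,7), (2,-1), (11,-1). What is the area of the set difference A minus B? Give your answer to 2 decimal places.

|A| = 76, |A∩B| = 5.0625.
|A ∖ B| = |A| − |A∩B| = 76 − 5.0625 = 70.94.

70.94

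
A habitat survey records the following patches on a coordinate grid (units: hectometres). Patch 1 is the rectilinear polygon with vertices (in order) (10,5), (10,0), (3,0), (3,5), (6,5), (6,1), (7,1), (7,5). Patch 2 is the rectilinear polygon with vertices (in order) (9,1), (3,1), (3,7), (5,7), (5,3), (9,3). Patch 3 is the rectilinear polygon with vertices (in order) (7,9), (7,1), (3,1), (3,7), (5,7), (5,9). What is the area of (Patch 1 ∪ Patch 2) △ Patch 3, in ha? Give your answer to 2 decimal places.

29.00

|Patch 1 ∪ Patch 2| = 37.
|(Patch 1 ∪ Patch 2) ∩ Patch 3| = 18.
|(Patch 1 ∪ Patch 2) △ Patch 3| = 37 + 28 − 36 = 29.00.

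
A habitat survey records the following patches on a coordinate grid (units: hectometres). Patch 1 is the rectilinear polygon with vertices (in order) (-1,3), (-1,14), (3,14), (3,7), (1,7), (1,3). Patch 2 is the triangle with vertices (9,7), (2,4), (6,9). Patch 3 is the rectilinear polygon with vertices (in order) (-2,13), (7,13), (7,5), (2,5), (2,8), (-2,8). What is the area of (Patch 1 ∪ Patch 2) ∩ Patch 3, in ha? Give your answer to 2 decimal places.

|Patch 1 ∪ Patch 2| = 47.5.
|(Patch 1 ∪ Patch 2) ∩ Patch 3| = 29.54.

29.54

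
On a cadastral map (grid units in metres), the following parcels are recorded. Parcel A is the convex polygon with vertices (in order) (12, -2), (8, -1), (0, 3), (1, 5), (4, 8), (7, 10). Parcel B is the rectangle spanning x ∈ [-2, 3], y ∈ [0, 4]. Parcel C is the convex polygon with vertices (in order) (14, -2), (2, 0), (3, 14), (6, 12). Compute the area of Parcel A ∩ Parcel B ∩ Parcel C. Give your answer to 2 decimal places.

1.82

The intersection is the polygon with vertices (3,4), (3,1.5), (2.138,1.931), (2.286,4).
By the shoelace formula its area is 1.82.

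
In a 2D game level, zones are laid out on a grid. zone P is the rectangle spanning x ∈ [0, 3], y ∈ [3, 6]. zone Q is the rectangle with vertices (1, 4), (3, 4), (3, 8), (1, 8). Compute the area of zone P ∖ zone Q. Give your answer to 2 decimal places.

5.00

|zone P∩zone Q|: x∈[1,3], y∈[4,6] → 2·2 = 4.
|zone P| = 9.
|zone P ∖ zone Q| = |zone P| − |zone P∩zone Q| = 9 − 4 = 5.00.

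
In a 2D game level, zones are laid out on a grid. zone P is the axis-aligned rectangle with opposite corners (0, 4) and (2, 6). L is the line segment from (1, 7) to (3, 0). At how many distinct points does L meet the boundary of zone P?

2

The segment meets the boundary at (1.857,4), (1.286,6).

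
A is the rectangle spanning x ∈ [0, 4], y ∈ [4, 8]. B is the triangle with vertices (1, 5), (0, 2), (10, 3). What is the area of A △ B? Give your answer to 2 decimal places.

26.17

|A| = 16, |B| = 14.5, |A∩B| = 2.1667.
|A △ B| = |A| + |B| − 2·|A∩B| = 16 + 14.5 − 4.3333 = 26.17.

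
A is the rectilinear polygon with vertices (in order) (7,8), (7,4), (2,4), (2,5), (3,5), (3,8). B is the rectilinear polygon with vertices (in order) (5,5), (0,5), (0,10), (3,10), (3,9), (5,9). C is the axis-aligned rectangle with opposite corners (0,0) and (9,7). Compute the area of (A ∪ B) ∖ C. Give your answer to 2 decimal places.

15.00

|A ∪ B| = 34.
|(A ∪ B) ∩ C| = 19.
|(A ∪ B) ∖ C| = 34 − 19 = 15.00.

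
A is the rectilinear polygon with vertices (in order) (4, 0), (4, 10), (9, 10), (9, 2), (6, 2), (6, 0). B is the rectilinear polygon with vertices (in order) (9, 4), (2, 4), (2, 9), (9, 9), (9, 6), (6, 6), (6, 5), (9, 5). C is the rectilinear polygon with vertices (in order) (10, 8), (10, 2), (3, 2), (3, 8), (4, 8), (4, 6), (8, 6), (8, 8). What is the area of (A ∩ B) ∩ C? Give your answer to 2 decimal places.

9.00

|A ∩ B| = 22.
|(A ∩ B) ∩ C| = 9.00.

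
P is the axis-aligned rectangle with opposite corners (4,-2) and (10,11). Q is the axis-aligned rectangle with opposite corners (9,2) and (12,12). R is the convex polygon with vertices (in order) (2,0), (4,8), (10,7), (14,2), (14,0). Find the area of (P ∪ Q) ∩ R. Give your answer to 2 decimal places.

The region (P ∪ Q) ∩ R is the polygon with vertices (4,8), (10,7), (12,4.5), (12,2), (10,2), (10,0), (4,0).
By the shoelace formula its area is 52.50.

52.50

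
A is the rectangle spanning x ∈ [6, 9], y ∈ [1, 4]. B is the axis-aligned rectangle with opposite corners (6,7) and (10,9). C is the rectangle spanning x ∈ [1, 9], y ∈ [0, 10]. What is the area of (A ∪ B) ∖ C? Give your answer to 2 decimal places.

|A ∪ B| = 17.
|(A ∪ B) ∩ C| = 15.
|(A ∪ B) ∖ C| = 17 − 15 = 2.00.

2.00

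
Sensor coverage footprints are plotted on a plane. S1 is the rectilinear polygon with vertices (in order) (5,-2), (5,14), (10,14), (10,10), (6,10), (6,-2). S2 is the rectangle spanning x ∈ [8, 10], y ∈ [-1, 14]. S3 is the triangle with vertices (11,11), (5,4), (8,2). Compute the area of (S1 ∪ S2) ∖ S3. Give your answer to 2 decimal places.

45.75

|S1 ∪ S2| = 54.
|(S1 ∪ S2) ∩ S3| = 8.25.
|(S1 ∪ S2) ∖ S3| = 54 − 8.25 = 45.75.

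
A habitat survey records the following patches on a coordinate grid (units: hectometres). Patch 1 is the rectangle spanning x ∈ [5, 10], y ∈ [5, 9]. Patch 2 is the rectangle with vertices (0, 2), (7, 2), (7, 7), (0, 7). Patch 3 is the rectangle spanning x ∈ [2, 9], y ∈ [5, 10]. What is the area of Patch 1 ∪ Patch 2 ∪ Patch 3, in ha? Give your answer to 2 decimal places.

64.00

By inclusion–exclusion:
Individual areas: |Patch 1| = 20, |Patch 2| = 35, |Patch 3| = 35.
|Patch 1∩Patch 2|: x∈[5,7], y∈[5,7] → 2·2 = 4.
|Patch 1∩Patch 3|: x∈[5,9], y∈[5,9] → 4·4 = 16.
|Patch 2∩Patch 3|: x∈[2,7], y∈[5,7] → 5·2 = 10.
|Patch 1∩Patch 2∩Patch 3| = 4.
|Patch 1 ∪ Patch 2 ∪ Patch 3| = 90 − 30 + 4 = 64.00.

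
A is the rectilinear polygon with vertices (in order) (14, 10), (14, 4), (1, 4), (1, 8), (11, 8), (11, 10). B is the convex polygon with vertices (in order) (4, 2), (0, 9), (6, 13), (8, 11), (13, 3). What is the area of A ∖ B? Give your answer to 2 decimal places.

20.52

|A| = 58, |A∩B| = 37.4821.
|A ∖ B| = |A| − |A∩B| = 58 − 37.4821 = 20.52.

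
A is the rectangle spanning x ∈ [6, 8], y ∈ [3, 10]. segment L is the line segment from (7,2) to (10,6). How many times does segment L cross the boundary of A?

The segment meets the boundary at (8,3.333), (7.75,3).

2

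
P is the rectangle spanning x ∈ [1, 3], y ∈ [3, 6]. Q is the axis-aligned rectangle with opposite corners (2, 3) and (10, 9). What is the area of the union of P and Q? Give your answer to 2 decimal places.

By inclusion–exclusion:
Individual areas: |P| = 6, |Q| = 48.
|P∩Q|: x∈[2,3], y∈[3,6] → 1·3 = 3.
|P ∪ Q| = 54 − 3 = 51.00.

51.00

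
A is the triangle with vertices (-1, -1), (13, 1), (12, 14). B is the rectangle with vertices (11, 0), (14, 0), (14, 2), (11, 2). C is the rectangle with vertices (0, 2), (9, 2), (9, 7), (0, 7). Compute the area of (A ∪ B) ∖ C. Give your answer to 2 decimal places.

69.59

|A ∪ B| = 95.7527.
|(A ∪ B) ∩ C| = 26.1667.
|(A ∪ B) ∖ C| = 95.7527 − 26.1667 = 69.59.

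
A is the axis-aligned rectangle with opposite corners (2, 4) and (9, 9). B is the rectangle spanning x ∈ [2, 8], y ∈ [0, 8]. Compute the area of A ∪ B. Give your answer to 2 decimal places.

By inclusion–exclusion:
Individual areas: |A| = 35, |B| = 48.
|A∩B|: x∈[2,8], y∈[4,8] → 6·4 = 24.
|A ∪ B| = 83 − 24 = 59.00.

59.00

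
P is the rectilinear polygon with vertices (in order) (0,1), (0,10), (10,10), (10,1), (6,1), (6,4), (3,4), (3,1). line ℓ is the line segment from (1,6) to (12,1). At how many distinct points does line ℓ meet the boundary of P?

3

The segment meets the boundary at (10,1.909), (6,3.727), (5.4,4).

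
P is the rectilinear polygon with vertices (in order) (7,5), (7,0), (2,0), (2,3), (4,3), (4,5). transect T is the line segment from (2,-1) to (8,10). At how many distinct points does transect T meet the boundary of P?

The segment meets the boundary at (5.273,5), (2.545,0).

2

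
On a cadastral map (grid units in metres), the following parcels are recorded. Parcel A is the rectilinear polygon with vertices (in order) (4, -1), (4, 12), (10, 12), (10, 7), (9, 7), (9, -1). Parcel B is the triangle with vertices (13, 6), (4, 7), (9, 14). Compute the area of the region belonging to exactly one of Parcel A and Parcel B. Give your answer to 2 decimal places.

|Parcel A| = 70, |Parcel B| = 34, |Parcel A∩Parcel B| = 22.4603.
|Parcel A △ Parcel B| = |Parcel A| + |Parcel B| − 2·|Parcel A∩Parcel B| = 70 + 34 − 44.9206 = 59.08.

59.08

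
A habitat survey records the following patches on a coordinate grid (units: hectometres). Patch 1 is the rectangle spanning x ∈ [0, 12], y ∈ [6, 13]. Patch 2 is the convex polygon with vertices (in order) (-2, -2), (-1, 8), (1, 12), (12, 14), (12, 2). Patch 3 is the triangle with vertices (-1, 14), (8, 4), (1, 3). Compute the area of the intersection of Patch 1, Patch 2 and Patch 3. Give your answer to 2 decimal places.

19.45

The intersection is the polygon with vertices (0.455,6), (0,8.5), (0,10), (0.929,11.857), (6.2,6).
By the shoelace formula its area is 19.45.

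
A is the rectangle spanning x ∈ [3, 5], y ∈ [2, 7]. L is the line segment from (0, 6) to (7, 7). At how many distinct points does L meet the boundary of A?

2

The segment meets the boundary at (5,6.714), (3,6.429).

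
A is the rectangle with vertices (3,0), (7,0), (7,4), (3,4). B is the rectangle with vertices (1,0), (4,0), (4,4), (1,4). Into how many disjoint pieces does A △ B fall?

2

A △ B splits into 2 disjoint pieces (area 12, area 8).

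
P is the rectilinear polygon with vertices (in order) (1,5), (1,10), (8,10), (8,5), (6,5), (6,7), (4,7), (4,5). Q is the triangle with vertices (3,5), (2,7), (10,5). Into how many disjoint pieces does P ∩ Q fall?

P ∩ Q splits into 2 disjoint pieces (area 1.5, area 2.5).

2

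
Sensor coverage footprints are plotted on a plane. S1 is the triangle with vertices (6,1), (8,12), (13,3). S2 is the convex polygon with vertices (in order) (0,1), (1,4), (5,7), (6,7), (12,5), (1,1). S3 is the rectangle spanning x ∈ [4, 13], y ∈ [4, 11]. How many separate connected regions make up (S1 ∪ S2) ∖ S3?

(S1 ∪ S2) ∖ S3 splits into 2 disjoint pieces (area 28.73, area 0.3687).

2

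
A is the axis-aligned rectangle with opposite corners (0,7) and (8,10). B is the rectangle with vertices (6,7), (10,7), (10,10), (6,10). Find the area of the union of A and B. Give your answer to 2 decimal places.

30.00

By inclusion–exclusion:
Individual areas: |A| = 24, |B| = 12.
|A∩B|: x∈[6,8], y∈[7,10] → 2·3 = 6.
|A ∪ B| = 36 − 6 = 30.00.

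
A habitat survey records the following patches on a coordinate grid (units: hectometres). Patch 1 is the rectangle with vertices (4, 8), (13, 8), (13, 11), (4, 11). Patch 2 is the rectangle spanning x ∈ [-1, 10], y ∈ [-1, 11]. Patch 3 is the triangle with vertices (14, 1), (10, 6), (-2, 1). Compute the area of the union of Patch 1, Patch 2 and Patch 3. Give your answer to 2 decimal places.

151.21

By inclusion–exclusion:
Individual areas: |Patch 1| = 27, |Patch 2| = 132, |Patch 3| = 40.
|Patch 1∩Patch 2|: x∈[4,10], y∈[8,11] → 6·3 = 18.
|Patch 1∩Patch 3| = 0.
|Patch 2∩Patch 3| = 29.7917.
|Patch 1∩Patch 2∩Patch 3| = 0.
|Patch 1 ∪ Patch 2 ∪ Patch 3| = 199 − 47.7917 + 0 = 151.21.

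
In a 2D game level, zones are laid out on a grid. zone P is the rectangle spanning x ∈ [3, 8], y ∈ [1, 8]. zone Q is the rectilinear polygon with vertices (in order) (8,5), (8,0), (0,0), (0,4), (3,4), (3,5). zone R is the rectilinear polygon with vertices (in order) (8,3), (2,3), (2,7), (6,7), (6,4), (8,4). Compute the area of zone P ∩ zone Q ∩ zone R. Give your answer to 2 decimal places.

8.00

The intersection is the polygon with vertices (3,4), (3,5), (6,5), (6,4), (8,4), (8,3), (3,3).
By the shoelace formula its area is 8.00.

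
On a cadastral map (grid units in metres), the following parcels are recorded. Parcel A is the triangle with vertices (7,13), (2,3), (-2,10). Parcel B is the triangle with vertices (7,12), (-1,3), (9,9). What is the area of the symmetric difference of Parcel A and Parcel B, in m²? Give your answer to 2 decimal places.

45.21

|Parcel A| = 37.5, |Parcel B| = 21, |Parcel A∩Parcel B| = 6.6434.
|Parcel A △ Parcel B| = |Parcel A| + |Parcel B| − 2·|Parcel A∩Parcel B| = 37.5 + 21 − 13.2868 = 45.21.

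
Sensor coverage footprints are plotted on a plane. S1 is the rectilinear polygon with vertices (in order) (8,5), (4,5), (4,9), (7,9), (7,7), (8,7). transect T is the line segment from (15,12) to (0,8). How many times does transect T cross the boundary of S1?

0

The segment lies entirely outside S1 and never meets its boundary.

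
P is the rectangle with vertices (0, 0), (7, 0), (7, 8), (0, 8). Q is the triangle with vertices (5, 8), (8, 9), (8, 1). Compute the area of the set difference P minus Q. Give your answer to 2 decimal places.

51.33

|P| = 56, |P∩Q| = 4.6667.
|P ∖ Q| = |P| − |P∩Q| = 56 − 4.6667 = 51.33.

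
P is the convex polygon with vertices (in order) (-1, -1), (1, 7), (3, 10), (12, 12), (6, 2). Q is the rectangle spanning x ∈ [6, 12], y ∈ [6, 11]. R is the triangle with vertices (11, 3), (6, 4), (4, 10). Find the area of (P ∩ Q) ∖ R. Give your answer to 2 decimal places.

|P ∩ Q| = 19.25.
|(P ∩ Q) ∩ R| = 2.
|(P ∩ Q) ∖ R| = 19.25 − 2 = 17.25.

17.25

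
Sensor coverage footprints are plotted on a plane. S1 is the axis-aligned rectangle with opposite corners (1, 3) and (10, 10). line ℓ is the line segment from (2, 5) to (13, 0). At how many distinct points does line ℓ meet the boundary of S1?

The segment meets the boundary at (6.4,3).

1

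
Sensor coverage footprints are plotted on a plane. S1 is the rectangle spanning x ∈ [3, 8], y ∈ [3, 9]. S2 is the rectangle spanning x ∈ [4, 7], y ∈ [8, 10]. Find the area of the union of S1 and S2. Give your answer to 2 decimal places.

33.00

By inclusion–exclusion:
Individual areas: |S1| = 30, |S2| = 6.
|S1∩S2|: x∈[4,7], y∈[8,9] → 3·1 = 3.
|S1 ∪ S2| = 36 − 3 = 33.00.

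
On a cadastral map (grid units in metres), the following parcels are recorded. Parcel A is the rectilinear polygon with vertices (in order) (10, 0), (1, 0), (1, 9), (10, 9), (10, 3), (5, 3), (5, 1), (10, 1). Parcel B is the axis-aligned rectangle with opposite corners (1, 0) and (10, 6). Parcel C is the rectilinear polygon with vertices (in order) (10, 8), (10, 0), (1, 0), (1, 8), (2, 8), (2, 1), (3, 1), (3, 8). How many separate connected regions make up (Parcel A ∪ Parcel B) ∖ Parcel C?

1

(Parcel A ∪ Parcel B) ∖ Parcel C is a single connected region.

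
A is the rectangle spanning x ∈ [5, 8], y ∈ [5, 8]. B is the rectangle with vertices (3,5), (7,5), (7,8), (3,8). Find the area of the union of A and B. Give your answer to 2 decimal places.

By inclusion–exclusion:
Individual areas: |A| = 9, |B| = 12.
|A∩B|: x∈[5,7], y∈[5,8] → 2·3 = 6.
|A ∪ B| = 21 − 6 = 15.00.

15.00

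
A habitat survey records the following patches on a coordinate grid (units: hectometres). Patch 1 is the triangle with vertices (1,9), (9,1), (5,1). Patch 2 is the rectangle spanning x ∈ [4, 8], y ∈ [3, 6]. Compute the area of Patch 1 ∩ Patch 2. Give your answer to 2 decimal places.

The intersection is the polygon with vertices (7,3), (4,3), (4,6).
By the shoelace formula its area is 4.50.

4.50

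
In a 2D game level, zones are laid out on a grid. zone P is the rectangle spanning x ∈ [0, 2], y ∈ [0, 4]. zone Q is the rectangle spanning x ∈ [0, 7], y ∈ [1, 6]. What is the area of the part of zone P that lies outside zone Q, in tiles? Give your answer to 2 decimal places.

|zone P∩zone Q|: x∈[0,2], y∈[1,4] → 2·3 = 6.
|zone P| = 8.
|zone P ∖ zone Q| = |zone P| − |zone P∩zone Q| = 8 − 6 = 2.00.

2.00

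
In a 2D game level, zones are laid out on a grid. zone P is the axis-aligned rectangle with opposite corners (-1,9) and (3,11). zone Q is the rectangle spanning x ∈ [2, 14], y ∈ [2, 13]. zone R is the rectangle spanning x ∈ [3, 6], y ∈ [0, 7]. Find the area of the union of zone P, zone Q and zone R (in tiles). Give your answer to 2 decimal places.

By inclusion–exclusion:
Individual areas: |zone P| = 8, |zone Q| = 132, |zone R| = 21.
|zone P∩zone Q|: x∈[2,3], y∈[9,11] → 1·2 = 2.
|zone P∩zone R| = 0 (no overlap).
|zone Q∩zone R|: x∈[3,6], y∈[2,7] → 3·5 = 15.
|zone P∩zone Q∩zone R| = 0.
|zone P ∪ zone Q ∪ zone R| = 161 − 17 + 0 = 144.00.

144.00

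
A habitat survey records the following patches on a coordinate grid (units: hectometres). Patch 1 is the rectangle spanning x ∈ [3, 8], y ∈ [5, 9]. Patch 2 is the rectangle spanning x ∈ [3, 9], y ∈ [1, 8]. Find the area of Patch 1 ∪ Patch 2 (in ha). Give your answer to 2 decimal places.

By inclusion–exclusion:
Individual areas: |Patch 1| = 20, |Patch 2| = 42.
|Patch 1∩Patch 2|: x∈[3,8], y∈[5,8] → 5·3 = 15.
|Patch 1 ∪ Patch 2| = 62 − 15 = 47.00.

47.00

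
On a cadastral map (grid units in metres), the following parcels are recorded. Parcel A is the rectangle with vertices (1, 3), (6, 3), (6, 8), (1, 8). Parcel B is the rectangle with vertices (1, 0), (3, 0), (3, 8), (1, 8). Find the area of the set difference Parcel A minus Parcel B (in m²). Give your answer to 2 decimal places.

15.00

|Parcel A∩Parcel B|: x∈[1,3], y∈[3,8] → 2·5 = 10.
|Parcel A| = 25.
|Parcel A ∖ Parcel B| = |Parcel A| − |Parcel A∩Parcel B| = 25 − 10 = 15.00.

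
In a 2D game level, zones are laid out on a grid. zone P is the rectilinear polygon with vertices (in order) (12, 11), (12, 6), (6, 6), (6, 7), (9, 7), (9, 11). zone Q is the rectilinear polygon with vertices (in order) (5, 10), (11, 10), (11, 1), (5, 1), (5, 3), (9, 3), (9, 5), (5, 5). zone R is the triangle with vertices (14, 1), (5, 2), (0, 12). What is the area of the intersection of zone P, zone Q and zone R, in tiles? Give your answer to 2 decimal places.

The intersection is the polygon with vertices (6,7), (6.364,7), (7.636,6), (6,6).
By the shoelace formula its area is 1.00.

1.00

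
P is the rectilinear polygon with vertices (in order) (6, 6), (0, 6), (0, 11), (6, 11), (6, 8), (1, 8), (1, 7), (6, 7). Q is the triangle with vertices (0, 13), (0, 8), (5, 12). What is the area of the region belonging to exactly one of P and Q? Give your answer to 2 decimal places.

26.25

|P| = 25, |Q| = 12.5, |P∩Q| = 5.625.
|P △ Q| = |P| + |Q| − 2·|P∩Q| = 25 + 12.5 − 11.25 = 26.25.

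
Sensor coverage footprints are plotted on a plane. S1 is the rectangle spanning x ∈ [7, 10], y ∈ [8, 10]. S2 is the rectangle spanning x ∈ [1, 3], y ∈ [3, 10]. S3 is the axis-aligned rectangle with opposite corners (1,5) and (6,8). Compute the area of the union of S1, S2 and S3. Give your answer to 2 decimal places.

29.00

By inclusion–exclusion:
Individual areas: |S1| = 6, |S2| = 14, |S3| = 15.
|S1∩S2| = 0 (no overlap).
|S1∩S3| = 0 (no overlap).
|S2∩S3|: x∈[1,3], y∈[5,8] → 2·3 = 6.
|S1∩S2∩S3| = 0.
|S1 ∪ S2 ∪ S3| = 35 − 6 + 0 = 29.00.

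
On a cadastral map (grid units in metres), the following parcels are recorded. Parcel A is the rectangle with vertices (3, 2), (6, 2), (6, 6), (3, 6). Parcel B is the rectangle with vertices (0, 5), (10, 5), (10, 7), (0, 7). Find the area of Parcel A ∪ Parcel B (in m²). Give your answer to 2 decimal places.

29.00

By inclusion–exclusion:
Individual areas: |Parcel A| = 12, |Parcel B| = 20.
|Parcel A∩Parcel B|: x∈[3,6], y∈[5,6] → 3·1 = 3.
|Parcel A ∪ Parcel B| = 32 − 3 = 29.00.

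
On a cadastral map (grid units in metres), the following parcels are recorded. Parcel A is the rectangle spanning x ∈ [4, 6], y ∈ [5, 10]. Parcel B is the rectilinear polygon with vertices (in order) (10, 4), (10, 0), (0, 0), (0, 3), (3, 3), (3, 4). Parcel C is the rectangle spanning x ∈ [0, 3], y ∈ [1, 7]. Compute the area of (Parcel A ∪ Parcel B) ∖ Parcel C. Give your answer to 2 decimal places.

|Parcel A ∪ Parcel B| = 47.
|(Parcel A ∪ Parcel B) ∩ Parcel C| = 6.
|(Parcel A ∪ Parcel B) ∖ Parcel C| = 47 − 6 = 41.00.

41.00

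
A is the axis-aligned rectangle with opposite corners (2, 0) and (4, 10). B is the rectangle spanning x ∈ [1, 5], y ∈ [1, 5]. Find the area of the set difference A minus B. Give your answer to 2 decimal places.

|A∩B|: x∈[2,4], y∈[1,5] → 2·4 = 8.
|A| = 20.
|A ∖ B| = |A| − |A∩B| = 20 − 8 = 12.00.

12.00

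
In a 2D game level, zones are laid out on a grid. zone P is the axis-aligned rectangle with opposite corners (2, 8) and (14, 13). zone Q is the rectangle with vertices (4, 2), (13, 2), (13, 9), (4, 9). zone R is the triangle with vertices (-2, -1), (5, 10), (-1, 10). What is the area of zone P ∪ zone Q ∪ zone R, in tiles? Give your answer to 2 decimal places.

142.27

By inclusion–exclusion:
Individual areas: |zone P| = 60, |zone Q| = 63, |zone R| = 33.
|zone P∩zone Q|: x∈[4,13], y∈[8,9] → 9·1 = 9.
|zone P∩zone R| = 4.7273.
|zone Q∩zone R| = 0.1039.
|zone P∩zone Q∩zone R| = 0.1039.
|zone P ∪ zone Q ∪ zone R| = 156 − 13.8312 + 0.1039 = 142.27.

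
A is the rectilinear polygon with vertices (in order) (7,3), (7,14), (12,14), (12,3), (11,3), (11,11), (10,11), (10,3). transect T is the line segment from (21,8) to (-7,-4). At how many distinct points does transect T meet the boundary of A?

The segment meets the boundary at (10,3.286), (11,3.714), (9.333,3), (12,4.143).

4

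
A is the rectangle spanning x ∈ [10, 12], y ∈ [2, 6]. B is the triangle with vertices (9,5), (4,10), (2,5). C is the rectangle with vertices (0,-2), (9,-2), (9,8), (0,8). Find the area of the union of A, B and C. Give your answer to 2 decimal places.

100.80

By inclusion–exclusion:
Individual areas: |A| = 8, |B| = 17.5, |C| = 90.
|A∩B| = 0.
|A∩C| = 0 (no overlap).
|B∩C| = 14.7.
|A∩B∩C| = 0.
|A ∪ B ∪ C| = 115.5 − 14.7 + 0 = 100.80.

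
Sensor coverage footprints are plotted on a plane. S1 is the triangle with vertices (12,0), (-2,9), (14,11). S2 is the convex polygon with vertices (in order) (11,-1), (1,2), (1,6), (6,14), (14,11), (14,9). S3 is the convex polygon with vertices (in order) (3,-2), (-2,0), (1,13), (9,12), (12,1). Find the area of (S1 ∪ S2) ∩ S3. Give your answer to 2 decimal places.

102.85

|S1 ∪ S2| = 142.0017.
|(S1 ∪ S2) ∩ S3| = 102.85.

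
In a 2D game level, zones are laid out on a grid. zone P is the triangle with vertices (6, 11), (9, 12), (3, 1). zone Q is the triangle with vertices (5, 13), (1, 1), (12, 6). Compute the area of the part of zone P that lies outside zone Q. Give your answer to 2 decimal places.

|zone P| = 13.5, |zone P∩zone Q| = 11.5571.
|zone P ∖ zone Q| = |zone P| − |zone P∩zone Q| = 13.5 − 11.5571 = 1.94.

1.94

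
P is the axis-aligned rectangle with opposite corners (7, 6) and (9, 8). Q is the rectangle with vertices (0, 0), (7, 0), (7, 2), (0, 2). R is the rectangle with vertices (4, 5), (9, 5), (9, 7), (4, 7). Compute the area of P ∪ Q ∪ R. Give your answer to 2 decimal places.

26.00

By inclusion–exclusion:
Individual areas: |P| = 4, |Q| = 14, |R| = 10.
|P∩Q| = 0 (no overlap).
|P∩R|: x∈[7,9], y∈[6,7] → 2·1 = 2.
|Q∩R| = 0 (no overlap).
|P∩Q∩R| = 0.
|P ∪ Q ∪ R| = 28 − 2 + 0 = 26.00.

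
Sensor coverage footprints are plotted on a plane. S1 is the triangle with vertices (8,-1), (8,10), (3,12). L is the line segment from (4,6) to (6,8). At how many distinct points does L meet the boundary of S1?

1

The segment meets the boundary at (4.944,6.944).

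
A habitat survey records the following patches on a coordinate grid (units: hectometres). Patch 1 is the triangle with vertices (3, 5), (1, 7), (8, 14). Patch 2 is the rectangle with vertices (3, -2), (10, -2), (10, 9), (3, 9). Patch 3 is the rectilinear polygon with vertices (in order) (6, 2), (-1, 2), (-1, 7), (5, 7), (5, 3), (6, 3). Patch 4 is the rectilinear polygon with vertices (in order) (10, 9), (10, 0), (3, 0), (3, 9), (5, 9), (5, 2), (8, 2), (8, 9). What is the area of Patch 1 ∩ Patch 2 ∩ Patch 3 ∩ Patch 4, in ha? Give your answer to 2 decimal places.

1.11

The intersection is the polygon with vertices (4.111,7), (3,5), (3,7).
By the shoelace formula its area is 1.11.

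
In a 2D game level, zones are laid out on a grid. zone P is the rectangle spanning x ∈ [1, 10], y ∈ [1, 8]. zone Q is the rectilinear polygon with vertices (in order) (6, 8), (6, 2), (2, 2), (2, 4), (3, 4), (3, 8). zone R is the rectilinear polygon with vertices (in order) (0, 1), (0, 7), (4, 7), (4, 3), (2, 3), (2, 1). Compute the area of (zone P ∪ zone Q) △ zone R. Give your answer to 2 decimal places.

|zone P ∪ zone Q| = 63.
|(zone P ∪ zone Q) ∩ zone R| = 14.
|(zone P ∪ zone Q) △ zone R| = 63 + 20 − 28 = 55.00.

55.00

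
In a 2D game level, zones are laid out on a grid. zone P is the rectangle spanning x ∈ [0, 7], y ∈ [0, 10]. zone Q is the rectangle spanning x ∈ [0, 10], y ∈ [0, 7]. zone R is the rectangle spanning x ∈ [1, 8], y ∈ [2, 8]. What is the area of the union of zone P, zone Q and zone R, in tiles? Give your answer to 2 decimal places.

By inclusion–exclusion:
Individual areas: |zone P| = 70, |zone Q| = 70, |zone R| = 42.
|zone P∩zone Q|: x∈[0,7], y∈[0,7] → 7·7 = 49.
|zone P∩zone R|: x∈[1,7], y∈[2,8] → 6·6 = 36.
|zone Q∩zone R|: x∈[1,8], y∈[2,7] → 7·5 = 35.
|zone P∩zone Q∩zone R| = 30.
|zone P ∪ zone Q ∪ zone R| = 182 − 120 + 30 = 92.00.

92.00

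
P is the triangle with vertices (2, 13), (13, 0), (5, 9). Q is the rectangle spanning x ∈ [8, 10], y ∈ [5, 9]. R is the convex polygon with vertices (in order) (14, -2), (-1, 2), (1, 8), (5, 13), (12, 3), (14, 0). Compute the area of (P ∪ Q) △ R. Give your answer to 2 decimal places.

|P ∪ Q| = 10.324.
|(P ∪ Q) ∩ R| = 6.7258.
|(P ∪ Q) △ R| = 10.324 + 111 − 13.4516 = 107.87.

107.87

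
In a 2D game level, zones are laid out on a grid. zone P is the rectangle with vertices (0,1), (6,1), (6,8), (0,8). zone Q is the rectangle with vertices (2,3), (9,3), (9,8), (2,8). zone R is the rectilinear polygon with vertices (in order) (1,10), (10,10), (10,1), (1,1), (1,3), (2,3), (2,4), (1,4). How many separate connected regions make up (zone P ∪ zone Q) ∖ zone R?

(zone P ∪ zone Q) ∖ zone R is a single connected region.

1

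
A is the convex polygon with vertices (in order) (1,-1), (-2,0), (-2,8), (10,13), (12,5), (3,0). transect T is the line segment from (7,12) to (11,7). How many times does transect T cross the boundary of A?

1

The segment meets the boundary at (7.15,11.812).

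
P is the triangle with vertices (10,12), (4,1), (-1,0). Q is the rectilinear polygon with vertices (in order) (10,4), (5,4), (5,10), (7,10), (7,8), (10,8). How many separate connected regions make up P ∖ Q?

P ∖ Q splits into 2 disjoint pieces (area 2.7273, area 15.5909).

2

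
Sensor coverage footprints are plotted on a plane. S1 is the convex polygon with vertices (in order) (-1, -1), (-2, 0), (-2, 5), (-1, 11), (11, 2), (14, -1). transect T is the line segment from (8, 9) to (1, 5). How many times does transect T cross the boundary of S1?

The segment meets the boundary at (4.405,6.946).

1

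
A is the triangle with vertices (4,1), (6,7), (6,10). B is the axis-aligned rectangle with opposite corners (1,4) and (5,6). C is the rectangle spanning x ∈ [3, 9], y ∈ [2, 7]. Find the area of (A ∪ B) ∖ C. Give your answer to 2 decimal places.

5.06

|A ∪ B| = 10.75.
|(A ∪ B) ∩ C| = 5.6944.
|(A ∪ B) ∖ C| = 10.75 − 5.6944 = 5.06.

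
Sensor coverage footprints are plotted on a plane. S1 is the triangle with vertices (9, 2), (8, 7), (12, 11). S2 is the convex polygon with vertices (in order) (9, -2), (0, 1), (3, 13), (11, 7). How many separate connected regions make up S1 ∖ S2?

1

S1 ∖ S2 is a single connected region.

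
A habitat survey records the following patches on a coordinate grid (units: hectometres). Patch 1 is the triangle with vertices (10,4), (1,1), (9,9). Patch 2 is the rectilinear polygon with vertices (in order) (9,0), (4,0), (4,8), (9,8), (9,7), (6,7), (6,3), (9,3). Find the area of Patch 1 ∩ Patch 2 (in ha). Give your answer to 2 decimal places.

7.00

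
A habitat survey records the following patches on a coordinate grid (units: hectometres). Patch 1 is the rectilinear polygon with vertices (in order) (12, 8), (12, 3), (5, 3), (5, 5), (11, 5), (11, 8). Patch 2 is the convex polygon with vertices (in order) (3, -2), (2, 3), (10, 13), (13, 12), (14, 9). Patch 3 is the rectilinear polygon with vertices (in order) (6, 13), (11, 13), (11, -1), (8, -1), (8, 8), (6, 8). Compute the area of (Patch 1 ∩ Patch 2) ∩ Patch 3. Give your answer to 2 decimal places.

2.00

|Patch 1 ∩ Patch 2| = 9.5.
|(Patch 1 ∩ Patch 2) ∩ Patch 3| = 2.00.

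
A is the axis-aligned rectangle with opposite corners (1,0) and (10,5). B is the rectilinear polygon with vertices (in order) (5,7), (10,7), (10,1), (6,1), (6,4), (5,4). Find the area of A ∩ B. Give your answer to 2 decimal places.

17.00

The intersection is the polygon with vertices (10,1), (6,1), (6,4), (5,4), (5,5), (10,5).
By the shoelace formula its area is 17.00.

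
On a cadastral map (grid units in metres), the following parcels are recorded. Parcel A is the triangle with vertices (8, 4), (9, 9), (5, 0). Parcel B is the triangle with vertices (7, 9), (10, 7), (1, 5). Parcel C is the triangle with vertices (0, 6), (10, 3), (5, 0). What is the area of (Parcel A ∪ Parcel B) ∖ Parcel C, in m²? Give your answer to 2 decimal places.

14.50

|Parcel A ∪ Parcel B| = 16.947.
|(Parcel A ∪ Parcel B) ∩ Parcel C| = 2.4441.
|(Parcel A ∪ Parcel B) ∖ Parcel C| = 16.947 − 2.4441 = 14.50.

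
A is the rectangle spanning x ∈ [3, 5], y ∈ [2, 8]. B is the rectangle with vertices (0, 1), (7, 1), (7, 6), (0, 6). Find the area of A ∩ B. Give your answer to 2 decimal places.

8.00

|A∩B|: x∈[3,5], y∈[2,6] → 2·4 = 8.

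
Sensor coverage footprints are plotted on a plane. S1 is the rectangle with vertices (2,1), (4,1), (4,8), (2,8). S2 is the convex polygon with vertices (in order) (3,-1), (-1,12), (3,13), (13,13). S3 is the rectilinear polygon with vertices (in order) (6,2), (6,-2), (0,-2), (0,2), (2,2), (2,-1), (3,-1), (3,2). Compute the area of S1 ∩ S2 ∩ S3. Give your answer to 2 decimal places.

1.00

The intersection is the polygon with vertices (4,1), (3,1), (3,2), (4,2).
By the shoelace formula its area is 1.00.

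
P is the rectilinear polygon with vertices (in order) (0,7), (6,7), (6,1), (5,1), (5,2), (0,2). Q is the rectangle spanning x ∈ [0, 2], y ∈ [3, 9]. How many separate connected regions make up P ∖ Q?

P ∖ Q is a single connected region.

1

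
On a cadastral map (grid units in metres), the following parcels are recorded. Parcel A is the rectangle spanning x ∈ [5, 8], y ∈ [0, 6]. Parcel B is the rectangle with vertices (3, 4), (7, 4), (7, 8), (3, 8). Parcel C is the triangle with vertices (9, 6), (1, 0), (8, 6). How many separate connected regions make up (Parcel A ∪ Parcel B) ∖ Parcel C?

2

(Parcel A ∪ Parcel B) ∖ Parcel C splits into 2 disjoint pieces (area 12.375, area 15.8571).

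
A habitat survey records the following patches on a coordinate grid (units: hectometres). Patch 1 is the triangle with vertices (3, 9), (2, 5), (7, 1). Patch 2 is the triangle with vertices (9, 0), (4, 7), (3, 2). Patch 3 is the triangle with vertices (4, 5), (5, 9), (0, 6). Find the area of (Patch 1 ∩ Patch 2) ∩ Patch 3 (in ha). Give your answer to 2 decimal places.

0.71

The region (Patch 1 ∩ Patch 2) ∩ Patch 3 is the polygon with vertices (4,7), (4.333,6.333), (4,5), (3.619,5.095).
By the shoelace formula its area is 0.71.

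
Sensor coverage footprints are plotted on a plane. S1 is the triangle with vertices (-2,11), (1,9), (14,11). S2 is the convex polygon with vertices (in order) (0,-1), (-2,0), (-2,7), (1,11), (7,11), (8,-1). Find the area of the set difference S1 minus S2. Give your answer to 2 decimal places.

|S1| = 16, |S1∩S2| = 10.2785.
|S1 ∖ S2| = |S1| − |S1∩S2| = 16 − 10.2785 = 5.72.

5.72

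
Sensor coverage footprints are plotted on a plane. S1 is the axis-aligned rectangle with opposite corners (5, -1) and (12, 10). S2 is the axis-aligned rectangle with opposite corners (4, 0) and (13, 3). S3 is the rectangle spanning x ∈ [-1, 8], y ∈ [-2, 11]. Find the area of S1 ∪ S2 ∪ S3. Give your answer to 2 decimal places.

By inclusion–exclusion:
Individual areas: |S1| = 77, |S2| = 27, |S3| = 117.
|S1∩S2|: x∈[5,12], y∈[0,3] → 7·3 = 21.
|S1∩S3|: x∈[5,8], y∈[-1,10] → 3·11 = 33.
|S2∩S3|: x∈[4,8], y∈[0,3] → 4·3 = 12.
|S1∩S2∩S3| = 9.
|S1 ∪ S2 ∪ S3| = 221 − 66 + 9 = 164.00.

164.00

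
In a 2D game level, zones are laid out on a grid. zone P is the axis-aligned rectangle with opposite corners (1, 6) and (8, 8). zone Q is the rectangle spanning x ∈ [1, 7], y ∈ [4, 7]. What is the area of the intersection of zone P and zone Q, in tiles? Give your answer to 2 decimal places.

|zone P∩zone Q|: x∈[1,7], y∈[6,7] → 6·1 = 6.

6.00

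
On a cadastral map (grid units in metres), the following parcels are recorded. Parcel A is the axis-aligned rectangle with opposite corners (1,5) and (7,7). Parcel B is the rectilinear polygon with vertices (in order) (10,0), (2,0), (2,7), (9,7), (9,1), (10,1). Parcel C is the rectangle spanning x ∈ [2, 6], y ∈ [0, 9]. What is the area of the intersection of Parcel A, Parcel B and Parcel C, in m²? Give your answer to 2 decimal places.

8.00

The intersection is the polygon with vertices (2,5), (2,7), (6,7), (6,5).
By the shoelace formula its area is 8.00.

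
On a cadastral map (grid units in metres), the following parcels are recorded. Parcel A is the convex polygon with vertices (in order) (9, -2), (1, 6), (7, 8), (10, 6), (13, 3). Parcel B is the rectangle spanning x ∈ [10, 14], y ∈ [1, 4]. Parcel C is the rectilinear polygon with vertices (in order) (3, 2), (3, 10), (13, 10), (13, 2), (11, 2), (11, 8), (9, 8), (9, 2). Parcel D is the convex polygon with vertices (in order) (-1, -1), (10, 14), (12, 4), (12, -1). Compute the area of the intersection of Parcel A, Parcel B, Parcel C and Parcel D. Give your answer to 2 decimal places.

The intersection is the polygon with vertices (11,2), (11,4), (12,4), (12,2).
By the shoelace formula its area is 2.00.

2.00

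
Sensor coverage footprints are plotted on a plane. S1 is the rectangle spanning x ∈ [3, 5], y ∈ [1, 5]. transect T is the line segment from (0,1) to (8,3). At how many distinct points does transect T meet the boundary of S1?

2

The segment meets the boundary at (5,2.25), (3,1.75).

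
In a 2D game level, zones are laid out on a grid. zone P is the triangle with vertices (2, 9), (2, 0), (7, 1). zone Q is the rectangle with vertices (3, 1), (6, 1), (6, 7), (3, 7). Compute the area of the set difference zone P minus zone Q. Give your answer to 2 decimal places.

10.55

|zone P| = 22.5, |zone P∩zone Q| = 11.95.
|zone P ∖ zone Q| = |zone P| − |zone P∩zone Q| = 22.5 − 11.95 = 10.55.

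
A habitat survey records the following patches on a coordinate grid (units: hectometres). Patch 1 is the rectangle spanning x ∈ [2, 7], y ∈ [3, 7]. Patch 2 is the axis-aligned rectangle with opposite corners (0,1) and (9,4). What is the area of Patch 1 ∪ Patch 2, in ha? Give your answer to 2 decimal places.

By inclusion–exclusion:
Individual areas: |Patch 1| = 20, |Patch 2| = 27.
|Patch 1∩Patch 2|: x∈[2,7], y∈[3,4] → 5·1 = 5.
|Patch 1 ∪ Patch 2| = 47 − 5 = 42.00.

42.00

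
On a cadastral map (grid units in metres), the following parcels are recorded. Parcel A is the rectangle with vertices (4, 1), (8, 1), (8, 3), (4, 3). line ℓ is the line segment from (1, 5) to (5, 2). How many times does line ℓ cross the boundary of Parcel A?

The segment meets the boundary at (4,2.75).

1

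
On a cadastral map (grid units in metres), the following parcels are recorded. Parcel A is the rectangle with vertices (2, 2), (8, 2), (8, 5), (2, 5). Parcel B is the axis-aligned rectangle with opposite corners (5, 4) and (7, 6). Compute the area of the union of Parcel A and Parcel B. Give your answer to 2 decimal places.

By inclusion–exclusion:
Individual areas: |Parcel A| = 18, |Parcel B| = 4.
|Parcel A∩Parcel B|: x∈[5,7], y∈[4,5] → 2·1 = 2.
|Parcel A ∪ Parcel B| = 22 − 2 = 20.00.

20.00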